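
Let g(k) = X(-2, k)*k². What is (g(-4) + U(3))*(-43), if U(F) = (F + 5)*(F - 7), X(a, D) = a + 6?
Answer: -1376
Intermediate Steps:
X(a, D) = 6 + a
U(F) = (-7 + F)*(5 + F) (U(F) = (5 + F)*(-7 + F) = (-7 + F)*(5 + F))
g(k) = 4*k² (g(k) = (6 - 2)*k² = 4*k²)
(g(-4) + U(3))*(-43) = (4*(-4)² + (-35 + 3² - 2*3))*(-43) = (4*16 + (-35 + 9 - 6))*(-43) = (64 - 32)*(-43) = 32*(-43) = -1376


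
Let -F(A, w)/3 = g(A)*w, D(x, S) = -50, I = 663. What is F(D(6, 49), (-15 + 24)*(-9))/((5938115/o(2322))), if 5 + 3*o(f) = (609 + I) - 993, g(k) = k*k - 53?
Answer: 54308718/5938115 ≈ 9.1458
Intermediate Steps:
g(k) = -53 + k**2 (g(k) = k**2 - 53 = -53 + k**2)
F(A, w) = -3*w*(-53 + A**2) (F(A, w) = -3*(-53 + A**2)*w = -3*w*(-53 + A**2))
o(f) = 274/3 (o(f) = -5/3 + ((609 + 663) - 993)/3 = -5/3 + (1272 - 993)/3 = -5/3 + (1/3)*279 = -5/3 + 93 = 274/3)
F(D(6, 49), (-15 + 24)*(-9))/((5938115/o(2322))) = (3*((-15 + 24)*(-9))*(53 - 1*(-50)**2))/((5938115/(274/3))) = (3*(9*(-9))*(53 - 1*2500))/((5938115*(3/274))) = (3*(-81)*(53 - 2500))/(17814345/274) = (3*(-81)*(-2447))*(274/17814345) = 594621*(274/17814345) = 54308718/5938115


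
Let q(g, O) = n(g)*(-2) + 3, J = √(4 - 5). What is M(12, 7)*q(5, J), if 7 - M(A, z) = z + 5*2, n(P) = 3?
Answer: 30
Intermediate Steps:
J = I (J = √(-1) = I ≈ 1.0*I)
M(A, z) = -3 - z (M(A, z) = 7 - (z + 5*2) = 7 - (z + 10) = 7 - (10 + z) = 7 + (-10 - z) = -3 - z)
q(g, O) = -3 (q(g, O) = 3*(-2) + 3 = -6 + 3 = -3)
M(12, 7)*q(5, J) = (-3 - 1*7)*(-3) = (-3 - 7)*(-3) = -10*(-3) = 30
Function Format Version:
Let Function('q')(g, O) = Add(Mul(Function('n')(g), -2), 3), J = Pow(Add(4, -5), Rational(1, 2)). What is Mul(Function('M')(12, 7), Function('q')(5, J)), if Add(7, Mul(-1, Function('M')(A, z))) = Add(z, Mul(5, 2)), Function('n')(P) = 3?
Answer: 30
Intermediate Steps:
J = I (J = Pow(-1, Rational(1, 2)) = I ≈ Mul(1.0000, I))
Function('M')(A, z) = Add(-3, Mul(-1, z)) (Function('M')(A, z) = Add(7, Mul(-1, Add(z, Mul(5, 2)))) = Add(7, Mul(-1, Add(z, 10))) = Add(7, Mul(-1, Add(10, z))) = Add(7, Add(-10, Mul(-1, z))) = Add(-3, Mul(-1, z)))
Function('q')(g, O) = -3 (Function('q')(g, O) = Add(Mul(3, -2), 3) = Add(-6, 3) = -3)
Mul(Function('M')(12, 7), Function('q')(5, J)) = Mul(Add(-3, Mul(-1, 7)), -3) = Mul(Add(-3, -7), -3) = Mul(-10, -3) = 30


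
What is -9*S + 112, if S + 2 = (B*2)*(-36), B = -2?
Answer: -1166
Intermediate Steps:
S = 142 (S = -2 - 2*2*(-36) = -2 - 4*(-36) = -2 + 144 = 142)
-9*S + 112 = -9*142 + 112 = -1278 + 112 = -1166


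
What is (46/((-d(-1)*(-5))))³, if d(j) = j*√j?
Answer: -97336*I/125 ≈ -778.69*I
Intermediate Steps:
d(j) = j^(3/2)
(46/((-d(-1)*(-5))))³ = (46/((-(-1)^(3/2)*(-5))))³ = (46/((-(-1)*I*(-5))))³ = (46/((I*(-5))))³ = (46/((-5*I)))³ = (46*(I/5))³ = (46*I/5)³ = -97336*I/125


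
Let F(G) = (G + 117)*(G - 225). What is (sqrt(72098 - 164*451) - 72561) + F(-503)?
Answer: 208447 + I*sqrt(1866) ≈ 2.0845e+5 + 43.197*I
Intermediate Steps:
F(G) = (-225 + G)*(117 + G) (F(G) = (117 + G)*(-225 + G) = (-225 + G)*(117 + G))
(sqrt(72098 - 164*451) - 72561) + F(-503) = (sqrt(72098 - 164*451) - 72561) + (-26325 + (-503)**2 - 108*(-503)) = (sqrt(72098 - 73964) - 72561) + (-26325 + 253009 + 54324) = (sqrt(-1866) - 72561) + 281008 = (I*sqrt(1866) - 72561) + 281008 = (-72561 + I*sqrt(1866)) + 281008 = 208447 + I*sqrt(1866)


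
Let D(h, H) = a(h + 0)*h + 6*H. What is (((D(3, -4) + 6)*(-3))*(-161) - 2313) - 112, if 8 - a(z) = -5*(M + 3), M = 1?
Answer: 29453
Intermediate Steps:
a(z) = 28 (a(z) = 8 - (-5)*(1 + 3) = 8 - (-5)*4 = 8 - 1*(-20) = 8 + 20 = 28)
D(h, H) = 6*H + 28*h (D(h, H) = 28*h + 6*H = 6*H + 28*h)
(((D(3, -4) + 6)*(-3))*(-161) - 2313) - 112 = ((((6*(-4) + 28*3) + 6)*(-3))*(-161) - 2313) - 112 = ((((-24 + 84) + 6)*(-3))*(-161) - 2313) - 112 = (((60 + 6)*(-3))*(-161) - 2313) - 112 = ((66*(-3))*(-161) - 2313) - 112 = (-198*(-161) - 2313) - 112 = (31878 - 2313) - 112 = 29565 - 112 = 29453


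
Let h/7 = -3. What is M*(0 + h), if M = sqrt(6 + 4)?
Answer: -21*sqrt(10) ≈ -66.408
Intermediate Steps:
h = -21 (h = 7*(-3) = -21)
M = sqrt(10) ≈ 3.1623
M*(0 + h) = sqrt(10)*(0 - 21) = sqrt(10)*(-21) = -21*sqrt(10)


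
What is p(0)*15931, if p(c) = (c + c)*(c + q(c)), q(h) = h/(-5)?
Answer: 0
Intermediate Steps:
q(h) = -h/5 (q(h) = h*(-1/5) = -h/5)
p(c) = 8*c**2/5 (p(c) = (c + c)*(c - c/5) = (2*c)*(4*c/5) = 8*c**2/5)
p(0)*15931 = ((8/5)*0**2)*15931 = ((8/5)*0)*15931 = 0*15931 = 0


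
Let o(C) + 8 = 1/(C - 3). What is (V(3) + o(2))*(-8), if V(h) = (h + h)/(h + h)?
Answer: 64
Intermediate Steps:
V(h) = 1 (V(h) = (2*h)/((2*h)) = (2*h)*(1/(2*h)) = 1)
o(C) = -8 + 1/(-3 + C) (o(C) = -8 + 1/(C - 3) = -8 + 1/(-3 + C))
(V(3) + o(2))*(-8) = (1 + (25 - 8*2)/(-3 + 2))*(-8) = (1 + (25 - 16)/(-1))*(-8) = (1 - 1*9)*(-8) = (1 - 9)*(-8) = -8*(-8) = 64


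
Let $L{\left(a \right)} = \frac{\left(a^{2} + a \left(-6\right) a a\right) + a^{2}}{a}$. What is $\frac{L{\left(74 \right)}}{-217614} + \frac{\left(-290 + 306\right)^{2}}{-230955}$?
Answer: $\frac{416575942}{2792168965} \approx 0.14919$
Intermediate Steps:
$L{\left(a \right)} = \frac{- 6 a^{3} + 2 a^{2}}{a}$ ($L{\left(a \right)} = \frac{\left(a^{2} + - 6 a a a\right) + a^{2}}{a} = \frac{\left(a^{2} + - 6 a^{2} a\right) + a^{2}}{a} = \frac{\left(a^{2} - 6 a^{3}\right) + a^{2}}{a} = \frac{- 6 a^{3} + 2 a^{2}}{a}$)
$\frac{L{\left(74 \right)}}{-217614} + \frac{\left(-290 + 306\right)^{2}}{-230955} = \frac{2 \cdot 74 \left(1 - 222\right)}{-217614} + \frac{\left(-290 + 306\right)^{2}}{-230955} = 2 \cdot 74 \left(1 - 222\right) \left(- \frac{1}{217614}\right) + 16^{2} \left(- \frac{1}{230955}\right) = 2 \cdot 74 \left(-221\right) \left(- \frac{1}{217614}\right) + 256 \left(- \frac{1}{230955}\right) = \left(-32708\right) \left(- \frac{1}{217614}\right) - \frac{256}{230955} = \frac{16354}{108807} - \frac{256}{230955} = \frac{416575942}{2792168965}$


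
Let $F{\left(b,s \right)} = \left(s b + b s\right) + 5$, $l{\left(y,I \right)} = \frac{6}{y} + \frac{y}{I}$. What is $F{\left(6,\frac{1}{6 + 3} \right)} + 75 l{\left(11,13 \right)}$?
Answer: $\frac{47492}{429} \approx 110.7$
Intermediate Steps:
$F{\left(b,s \right)} = 5 + 2 b s$ ($F{\left(b,s \right)} = \left(b s + b s\right) + 5 = 2 b s + 5 = 5 + 2 b s$)
$F{\left(6,\frac{1}{6 + 3} \right)} + 75 l{\left(11,13 \right)} = \left(5 + 2 \cdot 6 \frac{1}{6 + 3}\right) + 75 \left(\frac{6}{11} + \frac{11}{13}\right) = \left(5 + 2 \cdot 6 \cdot \frac{1}{9}\right) + 75 \left(6 \cdot \frac{1}{11} + 11 \cdot \frac{1}{13}\right) = \left(5 + 2 \cdot 6 \cdot \frac{1}{9}\right) + 75 \left(\frac{6}{11} + \frac{11}{13}\right) = \left(5 + \frac{4}{3}\right) + 75 \cdot \frac{199}{143} = \frac{19}{3} + \frac{14925}{143} = \frac{47492}{429}$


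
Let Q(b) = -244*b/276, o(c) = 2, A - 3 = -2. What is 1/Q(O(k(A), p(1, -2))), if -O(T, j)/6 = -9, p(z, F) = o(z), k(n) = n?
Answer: -23/1098 ≈ -0.020947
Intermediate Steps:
A = 1 (A = 3 - 2 = 1)
p(z, F) = 2
O(T, j) = 54 (O(T, j) = -6*(-9) = 54)
Q(b) = -61*b/69
1/Q(O(k(A), p(1, -2))) = 1/(-61/69*54) = 1/(-1098/23) = -23/1098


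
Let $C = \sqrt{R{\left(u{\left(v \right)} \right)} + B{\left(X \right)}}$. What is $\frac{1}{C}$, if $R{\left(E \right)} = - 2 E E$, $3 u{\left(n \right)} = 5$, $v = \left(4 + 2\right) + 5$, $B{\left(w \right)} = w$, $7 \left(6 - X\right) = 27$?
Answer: $- \frac{3 i \sqrt{1505}}{215} \approx - 0.54132 i$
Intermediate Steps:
$X = \frac{15}{7}$ ($X = 6 - \frac{27}{7} = \frac{15}{7} \approx 2.1429$)
$v = 11$ ($v = 6 + 5 = 11$)
$u{\left(n \right)} = \frac{5}{3}$ ($u{\left(n \right)} = \frac{1}{3} \cdot 5 = \frac{5}{3}$)
$R{\left(E \right)} = - 2 E^{2}$
$C = \frac{i \sqrt{1505}}{21}$ ($C = \sqrt{- 2 \left(\frac{5}{3}\right)^{2} + \frac{15}{7}} = \sqrt{\left(-2\right) \frac{25}{9} + \frac{15}{7}} = \sqrt{- \frac{50}{9} + \frac{15}{7}} = \sqrt{- \frac{215}{63}} = \frac{i \sqrt{1505}}{21} \approx 1.8473 i$)
$\frac{1}{C} = \frac{1}{\frac{1}{21} i \sqrt{1505}} = - \frac{3 i \sqrt{1505}}{215}$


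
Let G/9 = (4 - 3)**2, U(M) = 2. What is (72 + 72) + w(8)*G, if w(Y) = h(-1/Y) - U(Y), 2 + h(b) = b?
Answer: 855/8 ≈ 106.88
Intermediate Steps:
h(b) = -2 + b
w(Y) = -4 - 1/Y (w(Y) = (-2 - 1/Y) - 1*2 = (-2 - 1/Y) - 2 = -4 - 1/Y)
G = 9 (G = 9*(4 - 3)**2 = 9*1**2 = 9*1 = 9)
(72 + 72) + w(8)*G = (72 + 72) + (-4 - 1/8)*9 = 144 + (-4 - 1*1/8)*9 = 144 + (-4 - 1/8)*9 = 144 - 33/8*9 = 144 - 297/8 = 855/8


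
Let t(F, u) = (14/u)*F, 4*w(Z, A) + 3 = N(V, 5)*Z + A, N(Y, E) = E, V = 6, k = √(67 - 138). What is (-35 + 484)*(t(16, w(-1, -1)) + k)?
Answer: -402304/9 + 449*I*√71 ≈ -44700.0 + 3783.3*I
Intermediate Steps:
k = I*√71 (k = √(-71) = I*√71 ≈ 8.4261*I)
w(Z, A) = -¾ + A/4 + 5*Z/4 (w(Z, A) = -¾ + (5*Z + A)/4 = -¾ + (A + 5*Z)/4 = -¾ + (A/4 + 5*Z/4) = -¾ + A/4 + 5*Z/4)
t(F, u) = 14*F/u
(-35 + 484)*(t(16, w(-1, -1)) + k) = (-35 + 484)*(14*16/(-¾ + (¼)*(-1) + (5/4)*(-1)) + I*√71) = 449*(14*16/(-¾ - ¼ - 5/4) + I*√71) = 449*(14*16/(-9/4) + I*√71) = 449*(14*16*(-4/9) + I*√71) = 449*(-896/9 + I*√71) = -402304/9 + 449*I*√71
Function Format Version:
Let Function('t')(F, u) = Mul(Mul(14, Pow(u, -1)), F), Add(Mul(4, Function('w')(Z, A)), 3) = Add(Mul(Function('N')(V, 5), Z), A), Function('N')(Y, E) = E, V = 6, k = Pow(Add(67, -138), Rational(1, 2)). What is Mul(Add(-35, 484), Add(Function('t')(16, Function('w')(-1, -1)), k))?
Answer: Add(Rational(-402304, 9), Mul(449, I, Pow(71, Rational(1, 2)))) ≈ Add(-44700., Mul(3783.3, I))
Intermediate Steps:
k = Mul(I, Pow(71, Rational(1, 2))) (k = Pow(-71, Rational(1, 2)) = Mul(I, Pow(71, Rational(1, 2))) ≈ Mul(8.4261, I))
Function('w')(Z, A) = Add(Rational(-3, 4), Mul(Rational(1, 4), A), Mul(Rational(5, 4), Z)) (Function('w')(Z, A) = Add(Rational(-3, 4), Mul(Rational(1, 4), Add(Mul(5, Z), A))) = Add(Rational(-3, 4), Mul(Rational(1, 4), Add(A, Mul(5, Z)))) = Add(Rational(-3, 4), Add(Mul(Rational(1, 4), A), Mul(Rational(5, 4), Z))) = Add(Rational(-3, 4), Mul(Rational(1, 4), A), Mul(Rational(5, 4), Z)))
Function('t')(F, u) = Mul(14, F, Pow(u, -1))
Mul(Add(-35, 484), Add(Function('t')(16, Function('w')(-1, -1)), k)) = Mul(Add(-35, 484), Add(Mul(14, 16, Pow(Add(Rational(-3, 4), Mul(Rational(1, 4), -1), Mul(Rational(5, 4), -1)), -1)), Mul(I, Pow(71, Rational(1, 2))))) = Mul(449, Add(Mul(14, 16, Pow(Add(Rational(-3, 4), Rational(-1, 4), Rational(-5, 4)), -1)), Mul(I, Pow(71, Rational(1, 2))))) = Mul(449, Add(Mul(14, 16, Pow(Rational(-9, 4), -1)), Mul(I, Pow(71, Rational(1, 2))))) = Mul(449, Add(Mul(14, 16, Rational(-4, 9)), Mul(I, Pow(71, Rational(1, 2))))) = Mul(449, Add(Rational(-896, 9), Mul(I, Pow(71, Rational(1, 2))))) = Add(Rational(-402304, 9), Mul(449, I, Pow(71, Rational(1, 2))))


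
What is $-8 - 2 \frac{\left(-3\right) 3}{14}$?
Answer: $- \frac{47}{7} \approx -6.7143$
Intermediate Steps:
$-8 - 2 \frac{\left(-3\right) 3}{14} = -8 - 2 \left(\left(-9\right) \frac{1}{14}\right) = -8 - - \frac{9}{7} = -8 + \frac{9}{7} = - \frac{47}{7}$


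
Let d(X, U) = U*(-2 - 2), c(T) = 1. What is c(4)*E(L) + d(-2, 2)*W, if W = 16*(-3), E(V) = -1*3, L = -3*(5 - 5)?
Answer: 381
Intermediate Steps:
L = 0 (L = -3*0 = 0)
E(V) = -3
d(X, U) = -4*U (d(X, U) = U*(-4) = -4*U)
W = -48
c(4)*E(L) + d(-2, 2)*W = 1*(-3) - 4*2*(-48) = -3 - 8*(-48) = -3 + 384 = 381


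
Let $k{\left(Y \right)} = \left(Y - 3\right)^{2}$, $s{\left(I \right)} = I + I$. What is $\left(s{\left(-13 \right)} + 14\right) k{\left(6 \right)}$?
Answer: $-108$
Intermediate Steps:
$s{\left(I \right)} = 2 I$
$k{\left(Y \right)} = \left(-3 + Y\right)^{2}$
$\left(s{\left(-13 \right)} + 14\right) k{\left(6 \right)} = \left(2 \left(-13\right) + 14\right) \left(-3 + 6\right)^{2} = \left(-26 + 14\right) 3^{2} = \left(-12\right) 9 = -108$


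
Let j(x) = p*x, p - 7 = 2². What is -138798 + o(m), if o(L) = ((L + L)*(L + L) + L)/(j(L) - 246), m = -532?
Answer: -423760884/3049 ≈ -1.3898e+5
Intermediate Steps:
p = 11 (p = 7 + 2² = 7 + 4 = 11)
j(x) = 11*x
o(L) = (L + 4*L²)/(-246 + 11*L) (o(L) = ((L + L)*(L + L) + L)/(11*L - 246) = ((2*L)*(2*L) + L)/(-246 + 11*L) = (4*L² + L)/(-246 + 11*L) = (L + 4*L²)/(-246 + 11*L))
-138798 + o(m) = -138798 - 532*(1 + 4*(-532))/(-246 + 11*(-532)) = -138798 - 532*(1 - 2128)/(-246 - 5852) = -138798 - 532*(-2127)/(-6098) = -138798 - 532*(-1/6098)*(-2127) = -138798 - 565782/3049 = -423760884/3049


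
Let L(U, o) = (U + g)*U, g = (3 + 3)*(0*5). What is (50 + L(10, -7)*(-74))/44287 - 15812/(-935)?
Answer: 693393794/41408345 ≈ 16.745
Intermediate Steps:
g = 0 (g = 6*0 = 0)
L(U, o) = U² (L(U, o) = (U + 0)*U = U*U = U²)
(50 + L(10, -7)*(-74))/44287 - 15812/(-935) = (50 + 10²*(-74))/44287 - 15812/(-935) = (50 + 100*(-74))*(1/44287) - 15812*(-1/935) = (50 - 7400)*(1/44287) + 15812/935 = -7350*1/44287 + 15812/935 = -7350/44287 + 15812/935 = 693393794/41408345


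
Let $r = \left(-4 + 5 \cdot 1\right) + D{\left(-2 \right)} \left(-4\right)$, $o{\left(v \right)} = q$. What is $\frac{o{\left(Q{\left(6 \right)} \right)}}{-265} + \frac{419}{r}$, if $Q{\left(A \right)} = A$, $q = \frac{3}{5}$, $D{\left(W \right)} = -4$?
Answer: $\frac{555124}{22525} \approx 24.645$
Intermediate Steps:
$q = \frac{3}{5}$ ($q = 3 \cdot \frac{1}{5} = \frac{3}{5} \approx 0.6$)
$o{\left(v \right)} = \frac{3}{5}$
$r = 17$ ($r = \left(-4 + 5 \cdot 1\right) - -16 = \left(-4 + 5\right) + 16 = 1 + 16 = 17$)
$\frac{o{\left(Q{\left(6 \right)} \right)}}{-265} + \frac{419}{r} = \frac{3}{5 \left(-265\right)} + \frac{419}{17} = \frac{3}{5} \left(- \frac{1}{265}\right) + 419 \cdot \frac{1}{17} = - \frac{3}{1325} + \frac{419}{17} = \frac{555124}{22525}$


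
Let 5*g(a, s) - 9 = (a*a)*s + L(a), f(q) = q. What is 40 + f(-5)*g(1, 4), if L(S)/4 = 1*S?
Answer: 23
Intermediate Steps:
L(S) = 4*S (L(S) = 4*(1*S) = 4*S)
g(a, s) = 9/5 + 4*a/5 + s*a²/5 (g(a, s) = 9/5 + ((a*a)*s + 4*a)/5 = 9/5 + (a²*s + 4*a)/5 = 9/5 + (s*a² + 4*a)/5 = 9/5 + (4*a + s*a²)/5 = 9/5 + (4*a/5 + s*a²/5) = 9/5 + 4*a/5 + s*a²/5)
40 + f(-5)*g(1, 4) = 40 - 5*(9/5 + (⅘)*1 + (⅕)*4*1²) = 40 - 5*(9/5 + ⅘ + (⅕)*4*1) = 40 - 5*(9/5 + ⅘ + ⅘) = 40 - 5*17/5 = 40 - 17 = 23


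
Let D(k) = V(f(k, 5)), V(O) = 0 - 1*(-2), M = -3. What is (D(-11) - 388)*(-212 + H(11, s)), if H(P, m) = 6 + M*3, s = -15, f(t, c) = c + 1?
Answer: 82990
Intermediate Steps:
f(t, c) = 1 + c
V(O) = 2 (V(O) = 0 + 2 = 2)
H(P, m) = -3 (H(P, m) = 6 - 3*3 = 6 - 9 = -3)
D(k) = 2
(D(-11) - 388)*(-212 + H(11, s)) = (2 - 388)*(-212 - 3) = -386*(-215) = 82990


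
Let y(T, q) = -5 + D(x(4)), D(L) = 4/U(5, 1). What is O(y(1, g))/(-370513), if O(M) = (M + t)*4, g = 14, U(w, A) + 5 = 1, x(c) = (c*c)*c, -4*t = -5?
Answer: 19/370513 ≈ 5.1280e-5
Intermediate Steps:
t = 5/4 (t = -¼*(-5) = 5/4 ≈ 1.2500)
x(c) = c³ (x(c) = c²*c = c³)
U(w, A) = -4 (U(w, A) = -5 + 1 = -4)
D(L) = -1 (D(L) = 4/(-4) = 4*(-¼) = -1)
y(T, q) = -6 (y(T, q) = -5 - 1 = -6)
O(M) = 5 + 4*M (O(M) = (M + 5/4)*4 = (5/4 + M)*4 = 5 + 4*M)
O(y(1, g))/(-370513) = (5 + 4*(-6))/(-370513) = (5 - 24)*(-1/370513) = -19*(-1/370513) = 19/370513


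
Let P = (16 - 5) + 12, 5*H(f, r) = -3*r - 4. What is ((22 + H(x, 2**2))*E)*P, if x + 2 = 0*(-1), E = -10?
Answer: -4324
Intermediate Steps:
x = -2 (x = -2 + 0*(-1) = -2 + 0 = -2)
H(f, r) = -4/5 - 3*r/5 (H(f, r) = (-3*r - 4)/5 = (-4 - 3*r)/5 = -4/5 - 3*r/5)
P = 23 (P = 11 + 12 = 23)
((22 + H(x, 2**2))*E)*P = ((22 + (-4/5 - 3/5*2**2))*(-10))*23 = ((22 + (-4/5 - 3/5*4))*(-10))*23 = ((22 + (-4/5 - 12/5))*(-10))*23 = ((22 - 16/5)*(-10))*23 = ((94/5)*(-10))*23 = -188*23 = -4324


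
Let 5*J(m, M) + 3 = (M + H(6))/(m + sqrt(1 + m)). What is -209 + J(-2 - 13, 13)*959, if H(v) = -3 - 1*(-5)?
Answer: -1153133/1195 - 2877*I*sqrt(14)/239 ≈ -964.96 - 45.041*I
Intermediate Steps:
H(v) = 2 (H(v) = -3 + 5 = 2)
J(m, M) = -3/5 + (2 + M)/(5*(m + sqrt(1 + m))) (J(m, M) = -3/5 + ((M + 2)/(m + sqrt(1 + m)))/5 = -3/5 + ((2 + M)/(m + sqrt(1 + m)))/5 = -3/5 + (2 + M)/(5*(m + sqrt(1 + m))))
-209 + J(-2 - 13, 13)*959 = -209 + ((2 + 13 - 3*(-2 - 13) - 3*sqrt(1 + (-2 - 13)))/(5*((-2 - 13) + sqrt(1 + (-2 - 13)))))*959 = -209 + ((2 + 13 - 3*(-15) - 3*sqrt(1 - 15))/(5*(-15 + sqrt(1 - 15))))*959 = -209 + ((2 + 13 + 45 - 3*I*sqrt(14))/(5*(-15 + sqrt(-14))))*959 = -209 + ((2 + 13 + 45 - 3*I*sqrt(14))/(5*(-15 + I*sqrt(14))))*959 = -209 + ((60 - 3*I*sqrt(14))/(5*(-15 + I*sqrt(14))))*959 = -209 + 959*(60 - 3*I*sqrt(14))/(5*(-15 + I*sqrt(14)))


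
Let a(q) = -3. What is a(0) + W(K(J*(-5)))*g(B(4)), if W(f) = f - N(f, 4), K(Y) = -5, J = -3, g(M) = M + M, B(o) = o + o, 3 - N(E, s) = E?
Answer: -211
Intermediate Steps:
N(E, s) = 3 - E
B(o) = 2*o
g(M) = 2*M
W(f) = -3 + 2*f (W(f) = f - (3 - f) = f + (-3 + f) = -3 + 2*f)
a(0) + W(K(J*(-5)))*g(B(4)) = -3 + (-3 + 2*(-5))*(2*(2*4)) = -3 + (-3 - 10)*(2*8) = -3 - 13*16 = -3 - 208 = -211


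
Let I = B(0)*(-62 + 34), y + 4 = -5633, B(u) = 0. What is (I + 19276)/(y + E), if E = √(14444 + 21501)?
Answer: -27164703/7934956 - 4819*√35945/7934956 ≈ -3.5386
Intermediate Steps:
y = -5637 (y = -4 - 5633 = -5637)
I = 0 (I = 0*(-62 + 34) = 0*(-28) = 0)
E = √35945 ≈ 189.59
(I + 19276)/(y + E) = (0 + 19276)/(-5637 + √35945) = 19276/(-5637 + √35945)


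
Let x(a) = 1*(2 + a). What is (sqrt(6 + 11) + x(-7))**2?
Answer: (-5 + sqrt(17))**2 ≈ 0.76894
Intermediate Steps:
x(a) = 2 + a
(sqrt(6 + 11) + x(-7))**2 = (sqrt(6 + 11) + (2 - 7))**2 = (sqrt(17) - 5)**2 = (-5 + sqrt(17))**2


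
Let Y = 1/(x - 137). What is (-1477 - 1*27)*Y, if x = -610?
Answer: 1504/747 ≈ 2.0134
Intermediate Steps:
Y = -1/747 (Y = 1/(-610 - 137) = 1/(-747) = -1/747 ≈ -0.0013387)
(-1477 - 1*27)*Y = (-1477 - 1*27)*(-1/747) = (-1477 - 27)*(-1/747) = -1504*(-1/747) = 1504/747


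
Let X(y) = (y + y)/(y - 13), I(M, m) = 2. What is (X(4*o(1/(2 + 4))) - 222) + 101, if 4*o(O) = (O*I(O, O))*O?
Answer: -28195/233 ≈ -121.01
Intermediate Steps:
o(O) = O²/2 (o(O) = ((O*2)*O)/4 = ((2*O)*O)/4 = (2*O²)/4 = O²/2)
X(y) = 2*y/(-13 + y) (X(y) = (2*y)/(-13 + y) = 2*y/(-13 + y))
(X(4*o(1/(2 + 4))) - 222) + 101 = (2*(4*((1/(2 + 4))²/2))/(-13 + 4*((1/(2 + 4))²/2)) - 222) + 101 = (2*(4*((1/6)²/2))/(-13 + 4*((1/6)²/2)) - 222) + 101 = (2*(4*((⅙)²/2))/(-13 + 4*((⅙)²/2)) - 222) + 101 = (2*(4*((½)*(1/36)))/(-13 + 4*((½)*(1/36))) - 222) + 101 = (2*(4*(1/72))/(-13 + 4*(1/72)) - 222) + 101 = (2*(1/18)/(-13 + 1/18) - 222) + 101 = (2*(1/18)/(-233/18) - 222) + 101 = (2*(1/18)*(-18/233) - 222) + 101 = (-2/233 - 222) + 101 = -51728/233 + 101 = -28195/233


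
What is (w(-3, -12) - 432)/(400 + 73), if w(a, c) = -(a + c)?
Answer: -417/473 ≈ -0.88161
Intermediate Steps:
w(a, c) = -a - c
(w(-3, -12) - 432)/(400 + 73) = ((-1*(-3) - 1*(-12)) - 432)/(400 + 73) = ((3 + 12) - 432)/473 = (15 - 432)*(1/473) = -417*1/473 = -417/473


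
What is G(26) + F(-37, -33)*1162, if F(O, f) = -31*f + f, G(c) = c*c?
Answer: 1151056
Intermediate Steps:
G(c) = c²
F(O, f) = -30*f
G(26) + F(-37, -33)*1162 = 26² - 30*(-33)*1162 = 676 + 990*1162 = 676 + 1150380 = 1151056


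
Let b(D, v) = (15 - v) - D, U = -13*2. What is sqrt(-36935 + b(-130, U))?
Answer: 2*I*sqrt(9191) ≈ 191.74*I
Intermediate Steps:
U = -26
b(D, v) = 15 - D - v
sqrt(-36935 + b(-130, U)) = sqrt(-36935 + (15 - 1*(-130) - 1*(-26))) = sqrt(-36935 + (15 + 130 + 26)) = sqrt(-36935 + 171) = sqrt(-36764) = 2*I*sqrt(9191)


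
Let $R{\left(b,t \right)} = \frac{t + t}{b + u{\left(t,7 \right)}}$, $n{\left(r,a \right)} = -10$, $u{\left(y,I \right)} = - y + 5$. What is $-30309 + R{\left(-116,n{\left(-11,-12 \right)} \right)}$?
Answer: $- \frac{3061189}{101} \approx -30309.0$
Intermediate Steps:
$u{\left(y,I \right)} = 5 - y$
$R{\left(b,t \right)} = \frac{2 t}{5 + b - t}$ ($R{\left(b,t \right)} = \frac{t + t}{b - \left(-5 + t\right)} = \frac{2 t}{5 + b - t}$)
$-30309 + R{\left(-116,n{\left(-11,-12 \right)} \right)} = -30309 + 2 \left(-10\right) \frac{1}{5 - 116 - -10} = -30309 + 2 \left(-10\right) \frac{1}{5 - 116 + 10} = -30309 + 2 \left(-10\right) \frac{1}{-101} = -30309 + 2 \left(-10\right) \left(- \frac{1}{101}\right) = -30309 + \frac{20}{101} = - \frac{3061189}{101}$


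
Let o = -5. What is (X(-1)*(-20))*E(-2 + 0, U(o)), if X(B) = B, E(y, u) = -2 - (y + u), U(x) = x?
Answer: 100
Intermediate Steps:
E(y, u) = -2 - u - y (E(y, u) = -2 - (u + y) = -2 + (-u - y) = -2 - u - y)
(X(-1)*(-20))*E(-2 + 0, U(o)) = (-1*(-20))*(-2 - 1*(-5) - (-2 + 0)) = 20*(-2 + 5 - 1*(-2)) = 20*(-2 + 5 + 2) = 20*5 = 100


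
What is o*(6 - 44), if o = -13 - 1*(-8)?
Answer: 190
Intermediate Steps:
o = -5 (o = -13 + 8 = -5)
o*(6 - 44) = -5*(6 - 44) = -5*(-38) = 190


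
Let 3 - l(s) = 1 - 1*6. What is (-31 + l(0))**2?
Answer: 529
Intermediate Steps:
l(s) = 8 (l(s) = 3 - (1 - 1*6) = 3 - (1 - 6) = 3 - 1*(-5) = 3 + 5 = 8)
(-31 + l(0))**2 = (-31 + 8)**2 = (-23)**2 = 529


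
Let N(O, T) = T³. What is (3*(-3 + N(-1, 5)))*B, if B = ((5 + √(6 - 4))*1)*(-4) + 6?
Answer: -5124 - 1464*√2 ≈ -7194.4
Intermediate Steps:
B = -14 - 4*√2 (B = ((5 + √2)*1)*(-4) + 6 = (5 + √2)*(-4) + 6 = (-20 - 4*√2) + 6 = -14 - 4*√2 ≈ -19.657)
(3*(-3 + N(-1, 5)))*B = (3*(-3 + 5³))*(-14 - 4*√2) = (3*(-3 + 125))*(-14 - 4*√2) = (3*122)*(-14 - 4*√2) = 366*(-14 - 4*√2) = -5124 - 1464*√2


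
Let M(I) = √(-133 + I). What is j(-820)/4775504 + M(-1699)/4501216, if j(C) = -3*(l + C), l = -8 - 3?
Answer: 2493/4775504 + I*√458/2250608 ≈ 0.00052204 + 9.509e-6*I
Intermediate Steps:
l = -11
j(C) = 33 - 3*C (j(C) = -3*(-11 + C) = 33 - 3*C)
j(-820)/4775504 + M(-1699)/4501216 = (33 - 3*(-820))/4775504 + √(-133 - 1699)/4501216 = (33 + 2460)*(1/4775504) + √(-1832)*(1/4501216) = 2493*(1/4775504) + (2*I*√458)*(1/4501216) = 2493/4775504 + I*√458/2250608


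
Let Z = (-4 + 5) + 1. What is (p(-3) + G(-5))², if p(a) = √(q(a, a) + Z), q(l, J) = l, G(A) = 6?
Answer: (6 + I)² ≈ 35.0 + 12.0*I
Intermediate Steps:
Z = 2 (Z = 1 + 1 = 2)
p(a) = √(2 + a) (p(a) = √(a + 2) = √(2 + a))
(p(-3) + G(-5))² = (√(2 - 3) + 6)² = (√(-1) + 6)² = (I + 6)² = (6 + I)²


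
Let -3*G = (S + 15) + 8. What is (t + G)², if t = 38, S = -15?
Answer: 11236/9 ≈ 1248.4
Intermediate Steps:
G = -8/3 (G = -((-15 + 15) + 8)/3 = -(0 + 8)/3 = -⅓*8 = -8/3 ≈ -2.6667)
(t + G)² = (38 - 8/3)² = (106/3)² = 11236/9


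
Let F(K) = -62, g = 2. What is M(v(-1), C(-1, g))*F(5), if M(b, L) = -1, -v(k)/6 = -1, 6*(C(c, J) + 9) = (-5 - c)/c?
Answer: 62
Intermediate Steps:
C(c, J) = -9 + (-5 - c)/(6*c) (C(c, J) = -9 + ((-5 - c)/c)/6 = -9 + (-5 - c)/(6*c))
v(k) = 6 (v(k) = -6*(-1) = 6)
M(v(-1), C(-1, g))*F(5) = -1*(-62) = 62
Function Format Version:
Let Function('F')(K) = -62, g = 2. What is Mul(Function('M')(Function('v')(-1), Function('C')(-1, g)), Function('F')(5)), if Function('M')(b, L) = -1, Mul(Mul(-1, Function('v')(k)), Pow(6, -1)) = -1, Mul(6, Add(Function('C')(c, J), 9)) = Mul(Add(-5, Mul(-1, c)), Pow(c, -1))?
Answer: 62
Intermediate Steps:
Function('C')(c, J) = Add(-9, Mul(Rational(1, 6), Pow(c, -1), Add(-5, Mul(-1, c)))) (Function('C')(c, J) = Add(-9, Mul(Rational(1, 6), Mul(Add(-5, Mul(-1, c)), Pow(c, -1)))) = Add(-9, Mul(Rational(1, 6), Mul(Pow(c, -1), Add(-5, Mul(-1, c))))) = Add(-9, Mul(Rational(1, 6), Pow(c, -1), Add(-5, Mul(-1, c)))))
Function('v')(k) = 6 (Function('v')(k) = Mul(-6, -1) = 6)
Mul(Function('M')(Function('v')(-1), Function('C')(-1, g)), Function('F')(5)) = Mul(-1, -62) = 62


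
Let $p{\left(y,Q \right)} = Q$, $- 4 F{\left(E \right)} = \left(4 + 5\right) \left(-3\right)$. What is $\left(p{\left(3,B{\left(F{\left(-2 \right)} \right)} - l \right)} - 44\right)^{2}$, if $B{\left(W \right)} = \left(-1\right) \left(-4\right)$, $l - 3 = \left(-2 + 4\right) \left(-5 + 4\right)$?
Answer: $1681$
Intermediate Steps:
$l = 1$ ($l = 3 + \left(-2 + 4\right) \left(-5 + 4\right) = 3 + 2 \left(-1\right) = 3 - 2 = 1$)
$F{\left(E \right)} = \frac{27}{4}$ ($F{\left(E \right)} = - \frac{\left(4 + 5\right) \left(-3\right)}{4} = - \frac{9 \left(-3\right)}{4} = \left(- \frac{1}{4}\right) \left(-27\right) = \frac{27}{4}$)
$B{\left(W \right)} = 4$
$\left(p{\left(3,B{\left(F{\left(-2 \right)} \right)} - l \right)} - 44\right)^{2} = \left(\left(4 - 1\right) - 44\right)^{2} = \left(3 - 44\right)^{2} = \left(-41\right)^{2} = 1681$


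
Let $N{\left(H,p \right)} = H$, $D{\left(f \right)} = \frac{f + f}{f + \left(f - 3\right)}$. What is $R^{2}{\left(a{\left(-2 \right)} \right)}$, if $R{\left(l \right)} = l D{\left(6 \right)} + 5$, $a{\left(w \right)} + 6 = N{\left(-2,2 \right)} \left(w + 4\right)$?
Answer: $\frac{625}{9} \approx 69.444$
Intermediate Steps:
$D{\left(f \right)} = \frac{2 f}{-3 + 2 f}$ ($D{\left(f \right)} = \frac{2 f}{f + \left(f - 3\right)} = \frac{2 f}{f + \left(-3 + f\right)} = \frac{2 f}{-3 + 2 f}$)
$a{\left(w \right)} = -14 - 2 w$ ($a{\left(w \right)} = -6 - 2 \left(w + 4\right) = -6 - 2 \left(4 + w\right) = -6 - \left(8 + 2 w\right) = -14 - 2 w$)
$R{\left(l \right)} = 5 + \frac{4 l}{3}$ ($R{\left(l \right)} = l 2 \cdot 6 \frac{1}{-3 + 2 \cdot 6} + 5 = l 2 \cdot 6 \frac{1}{-3 + 12} + 5 = l 2 \cdot 6 \cdot \frac{1}{9} + 5 = l \frac{4}{3} + 5 = \frac{4 l}{3} + 5 = 5 + \frac{4 l}{3}$)
$R^{2}{\left(a{\left(-2 \right)} \right)} = \left(5 + \frac{4 \left(-14 - -4\right)}{3}\right)^{2} = \left(5 + \frac{4 \left(-14 + 4\right)}{3}\right)^{2} = \left(5 + \frac{4}{3} \left(-10\right)\right)^{2} = \left(5 - \frac{40}{3}\right)^{2} = \left(- \frac{25}{3}\right)^{2} = \frac{625}{9}$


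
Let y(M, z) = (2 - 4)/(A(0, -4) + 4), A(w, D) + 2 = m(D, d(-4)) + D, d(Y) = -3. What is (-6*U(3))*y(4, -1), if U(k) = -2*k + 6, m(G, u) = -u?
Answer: 0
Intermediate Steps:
U(k) = 6 - 2*k
A(w, D) = 1 + D (A(w, D) = -2 + (-1*(-3) + D) = -2 + (3 + D) = 1 + D)
y(M, z) = -2 (y(M, z) = (2 - 4)/((1 - 4) + 4) = -2/(-3 + 4) = -2/1 = -2*1 = -2)
(-6*U(3))*y(4, -1) = -6*(6 - 2*3)*(-2) = -6*(6 - 6)*(-2) = -6*0*(-2) = 0*(-2) = 0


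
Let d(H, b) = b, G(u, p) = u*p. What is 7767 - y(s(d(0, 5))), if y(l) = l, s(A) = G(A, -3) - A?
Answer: 7787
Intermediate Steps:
G(u, p) = p*u
s(A) = -4*A (s(A) = -3*A - A = -4*A)
7767 - y(s(d(0, 5))) = 7767 - (-4)*5 = 7767 - 1*(-20) = 7767 + 20 = 7787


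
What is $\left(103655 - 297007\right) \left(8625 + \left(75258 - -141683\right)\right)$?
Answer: $-43613637232$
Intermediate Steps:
$\left(103655 - 297007\right) \left(8625 + \left(75258 - -141683\right)\right) = - 193352 \left(8625 + \left(75258 + 141683\right)\right) = - 193352 \left(8625 + 216941\right) = \left(-193352\right) 225566 = -43613637232$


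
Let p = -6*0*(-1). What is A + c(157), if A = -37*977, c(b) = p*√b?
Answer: -36149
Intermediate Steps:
p = 0 (p = 0*(-1) = 0)
c(b) = 0 (c(b) = 0*√b = 0)
A = -36149
A + c(157) = -36149 + 0 = -36149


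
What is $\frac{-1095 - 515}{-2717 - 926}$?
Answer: $\frac{1610}{3643} \approx 0.44194$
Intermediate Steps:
$\frac{-1095 - 515}{-2717 - 926} = - \frac{1610}{-3643} = \left(-1610\right) \left(- \frac{1}{3643}\right) = \frac{1610}{3643}$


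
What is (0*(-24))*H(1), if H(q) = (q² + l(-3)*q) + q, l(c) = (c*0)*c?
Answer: 0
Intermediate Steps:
l(c) = 0 (l(c) = 0*c = 0)
H(q) = q + q² (H(q) = (q² + 0*q) + q = (q² + 0) + q = q² + q = q + q²)
(0*(-24))*H(1) = (0*(-24))*(1*(1 + 1)) = 0*(1*2) = 0*2 = 0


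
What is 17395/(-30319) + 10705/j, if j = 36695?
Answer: -62748926/222511141 ≈ -0.28200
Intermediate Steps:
17395/(-30319) + 10705/j = 17395/(-30319) + 10705/36695 = 17395*(-1/30319) + 10705*(1/36695) = -17395/30319 + 2141/7339 = -62748926/222511141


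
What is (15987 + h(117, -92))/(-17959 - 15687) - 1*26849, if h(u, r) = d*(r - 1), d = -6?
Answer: -903377999/33646 ≈ -26850.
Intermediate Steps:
h(u, r) = 6 - 6*r (h(u, r) = -6*(r - 1) = -6*(-1 + r) = 6 - 6*r)
(15987 + h(117, -92))/(-17959 - 15687) - 1*26849 = (15987 + (6 - 6*(-92)))/(-17959 - 15687) - 1*26849 = (15987 + (6 + 552))/(-33646) - 26849 = (15987 + 558)*(-1/33646) - 26849 = 16545*(-1/33646) - 26849 = -16545/33646 - 26849 = -903377999/33646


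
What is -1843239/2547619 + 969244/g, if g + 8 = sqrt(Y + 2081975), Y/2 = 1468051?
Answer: 10504718176181/12783985261047 + 969244*sqrt(5018077)/5018013 ≈ 433.50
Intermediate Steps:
Y = 2936102 (Y = 2*1468051 = 2936102)
g = -8 + sqrt(5018077) (g = -8 + sqrt(2936102 + 2081975) = -8 + sqrt(5018077) ≈ 2232.1)
-1843239/2547619 + 969244/g = -1843239/2547619 + 969244/(-8 + sqrt(5018077))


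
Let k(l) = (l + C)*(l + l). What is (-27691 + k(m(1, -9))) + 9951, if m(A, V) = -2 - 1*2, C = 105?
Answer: -18548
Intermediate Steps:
m(A, V) = -4 (m(A, V) = -2 - 2 = -4)
k(l) = 2*l*(105 + l) (k(l) = (l + 105)*(l + l) = (105 + l)*(2*l) = 2*l*(105 + l))
(-27691 + k(m(1, -9))) + 9951 = (-27691 + 2*(-4)*(105 - 4)) + 9951 = (-27691 + 2*(-4)*101) + 9951 = (-27691 - 808) + 9951 = -28499 + 9951 = -18548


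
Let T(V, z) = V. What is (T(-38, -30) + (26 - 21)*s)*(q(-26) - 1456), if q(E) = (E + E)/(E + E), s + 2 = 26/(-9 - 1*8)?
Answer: 1376430/17 ≈ 80967.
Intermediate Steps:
s = -60/17 (s = -2 + 26/(-9 - 1*8) = -2 + 26/(-9 - 8) = -2 + 26/(-17) = -2 + 26*(-1/17) = -2 - 26/17 = -60/17 ≈ -3.5294)
q(E) = 1 (q(E) = (2*E)/((2*E)) = (2*E)*(1/(2*E)) = 1)
(T(-38, -30) + (26 - 21)*s)*(q(-26) - 1456) = (-38 + (26 - 21)*(-60/17))*(1 - 1456) = (-38 + 5*(-60/17))*(-1455) = (-38 - 300/17)*(-1455) = -946/17*(-1455) = 1376430/17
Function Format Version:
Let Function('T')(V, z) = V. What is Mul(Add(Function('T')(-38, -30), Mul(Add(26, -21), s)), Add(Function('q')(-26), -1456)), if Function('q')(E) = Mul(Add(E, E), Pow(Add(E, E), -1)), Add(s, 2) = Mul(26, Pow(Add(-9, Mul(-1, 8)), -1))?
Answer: Rational(1376430, 17) ≈ 80967.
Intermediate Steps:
s = Rational(-60, 17) (s = Add(-2, Mul(26, Pow(Add(-9, Mul(-1, 8)), -1))) = Add(-2, Mul(26, Pow(Add(-9, -8), -1))) = Add(-2, Mul(26, Pow(-17, -1))) = Add(-2, Mul(26, Rational(-1, 17))) = Add(-2, Rational(-26, 17)) = Rational(-60, 17) ≈ -3.5294)
Function('q')(E) = 1 (Function('q')(E) = Mul(Mul(2, E), Pow(Mul(2, E), -1)) = Mul(Mul(2, E), Mul(Rational(1, 2), Pow(E, -1))) = 1)
Mul(Add(Function('T')(-38, -30), Mul(Add(26, -21), s)), Add(Function('q')(-26), -1456)) = Mul(Add(-38, Mul(Add(26, -21), Rational(-60, 17))), Add(1, -1456)) = Mul(Add(-38, Mul(5, Rational(-60, 17))), -1455) = Mul(Add(-38, Rational(-300, 17)), -1455) = Mul(Rational(-946, 17), -1455) = Rational(1376430, 17)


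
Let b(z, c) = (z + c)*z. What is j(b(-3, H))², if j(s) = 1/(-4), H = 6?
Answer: 1/16 ≈ 0.062500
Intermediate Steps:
b(z, c) = z*(c + z) (b(z, c) = (c + z)*z = z*(c + z))
j(s) = -¼
j(b(-3, H))² = (-¼)² = 1/16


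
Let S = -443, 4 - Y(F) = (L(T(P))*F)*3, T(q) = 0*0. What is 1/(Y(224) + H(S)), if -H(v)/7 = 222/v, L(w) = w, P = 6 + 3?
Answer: 443/3326 ≈ 0.13319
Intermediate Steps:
P = 9
T(q) = 0
Y(F) = 4 (Y(F) = 4 - 0*F*3 = 4 - 0*3 = 4 - 1*0 = 4 + 0 = 4)
H(v) = -1554/v
1/(Y(224) + H(S)) = 1/(4 - 1554/(-443)) = 1/(4 - 1554*(-1/443)) = 1/(4 + 1554/443) = 1/(3326/443) = 443/3326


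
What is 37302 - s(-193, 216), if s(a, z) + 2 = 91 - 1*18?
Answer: 37231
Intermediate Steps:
s(a, z) = 71 (s(a, z) = -2 + (91 - 1*18) = -2 + (91 - 18) = -2 + 73 = 71)
37302 - s(-193, 216) = 37302 - 1*71 = 37302 - 71 = 37231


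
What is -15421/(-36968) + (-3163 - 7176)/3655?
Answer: -325848397/135118040 ≈ -2.4116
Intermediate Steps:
-15421/(-36968) + (-3163 - 7176)/3655 = -15421*(-1/36968) - 10339*1/3655 = 15421/36968 - 10339/3655 = -325848397/135118040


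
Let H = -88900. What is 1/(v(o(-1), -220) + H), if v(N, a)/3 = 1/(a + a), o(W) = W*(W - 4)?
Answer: -440/39116003 ≈ -1.1249e-5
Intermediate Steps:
o(W) = W*(-4 + W)
v(N, a) = 3/(2*a) (v(N, a) = 3/(a + a) = 3/((2*a)) = 3*(1/(2*a)) = 3/(2*a))
1/(v(o(-1), -220) + H) = 1/((3/2)/(-220) - 88900) = 1/((3/2)*(-1/220) - 88900) = 1/(-3/440 - 88900) = 1/(-39116003/440) = -440/39116003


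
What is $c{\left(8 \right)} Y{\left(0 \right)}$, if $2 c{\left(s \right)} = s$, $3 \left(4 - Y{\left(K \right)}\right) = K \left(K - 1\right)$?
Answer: $16$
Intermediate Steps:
$Y{\left(K \right)} = 4 - \frac{K \left(-1 + K\right)}{3}$ ($Y{\left(K \right)} = 4 - \frac{K \left(K - 1\right)}{3} = 4 - \frac{K \left(-1 + K\right)}{3}$)
$c{\left(s \right)} = \frac{s}{2}$
$c{\left(8 \right)} Y{\left(0 \right)} = \frac{1}{2} \cdot 8 \left(4 - \frac{0^{2}}{3} + \frac{1}{3} \cdot 0\right) = 4 \left(4 - 0 + 0\right) = 4 \left(4 + 0 + 0\right) = 4 \cdot 4 = 16$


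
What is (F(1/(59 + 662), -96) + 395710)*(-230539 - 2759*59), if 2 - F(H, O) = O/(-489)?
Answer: -25369542759680/163 ≈ -1.5564e+11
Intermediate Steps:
F(H, O) = 2 + O/489 (F(H, O) = 2 - O/(-489) = 2 - O*(-1)/489 = 2 - (-1)*O/489 = 2 + O/489)
(F(1/(59 + 662), -96) + 395710)*(-230539 - 2759*59) = ((2 + (1/489)*(-96)) + 395710)*(-230539 - 2759*59) = ((2 - 32/163) + 395710)*(-230539 - 162781) = (294/163 + 395710)*(-393320) = (64501024/163)*(-393320) = -25369542759680/163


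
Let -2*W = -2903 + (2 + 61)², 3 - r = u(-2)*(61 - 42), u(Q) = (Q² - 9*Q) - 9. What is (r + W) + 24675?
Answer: 23898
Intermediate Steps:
u(Q) = -9 + Q² - 9*Q
r = -244 (r = 3 - (-9 + (-2)² - 9*(-2))*(61 - 42) = 3 - (-9 + 4 + 18)*19 = 3 - 13*19 = 3 - 1*247 = 3 - 247 = -244)
W = -533 (W = -(-2903 + (2 + 61)²)/2 = -(-2903 + 63²)/2 = -(-2903 + 3969)/2 = -½*1066 = -533)
(r + W) + 24675 = (-244 - 533) + 24675 = -777 + 24675 = 23898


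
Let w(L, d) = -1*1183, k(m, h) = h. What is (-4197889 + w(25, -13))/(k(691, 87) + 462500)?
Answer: -4199072/462587 ≈ -9.0774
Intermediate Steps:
w(L, d) = -1183
(-4197889 + w(25, -13))/(k(691, 87) + 462500) = (-4197889 - 1183)/(87 + 462500) = -4199072/462587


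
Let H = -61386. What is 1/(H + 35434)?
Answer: -1/25952 ≈ -3.8533e-5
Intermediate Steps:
1/(H + 35434) = 1/(-61386 + 35434) = 1/(-25952) = -1/25952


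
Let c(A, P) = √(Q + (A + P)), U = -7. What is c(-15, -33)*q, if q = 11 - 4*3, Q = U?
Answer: -I*√55 ≈ -7.4162*I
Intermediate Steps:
Q = -7
c(A, P) = √(-7 + A + P) (c(A, P) = √(-7 + (A + P)) = √(-7 + A + P))
q = -1 (q = 11 - 1*12 = 11 - 12 = -1)
c(-15, -33)*q = √(-7 - 15 - 33)*(-1) = √(-55)*(-1) = (I*√55)*(-1) = -I*√55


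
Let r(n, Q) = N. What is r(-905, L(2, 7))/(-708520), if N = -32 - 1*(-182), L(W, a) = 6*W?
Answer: -15/70852 ≈ -0.00021171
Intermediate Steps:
N = 150 (N = -32 + 182 = 150)
r(n, Q) = 150
r(-905, L(2, 7))/(-708520) = 150/(-708520) = 150*(-1/708520) = -15/70852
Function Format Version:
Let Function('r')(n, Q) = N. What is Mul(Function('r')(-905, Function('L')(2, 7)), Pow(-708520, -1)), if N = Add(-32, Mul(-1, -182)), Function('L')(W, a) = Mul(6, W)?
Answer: Rational(-15, 70852) ≈ -0.00021171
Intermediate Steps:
N = 150 (N = Add(-32, 182) = 150)
Function('r')(n, Q) = 150
Mul(Function('r')(-905, Function('L')(2, 7)), Pow(-708520, -1)) = Mul(150, Pow(-708520, -1)) = Mul(150, Rational(-1, 708520)) = Rational(-15, 70852)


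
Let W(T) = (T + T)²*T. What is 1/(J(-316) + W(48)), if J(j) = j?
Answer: 1/442052 ≈ 2.2622e-6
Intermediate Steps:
W(T) = 4*T³ (W(T) = (2*T)²*T = (4*T²)*T = 4*T³)
1/(J(-316) + W(48)) = 1/(-316 + 4*48³) = 1/(-316 + 4*110592) = 1/(-316 + 442368) = 1/442052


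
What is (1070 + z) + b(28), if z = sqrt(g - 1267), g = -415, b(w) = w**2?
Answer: 1854 + 29*I*sqrt(2) ≈ 1854.0 + 41.012*I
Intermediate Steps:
z = 29*I*sqrt(2) (z = sqrt(-415 - 1267) = sqrt(-1682) = 29*I*sqrt(2) ≈ 41.012*I)
(1070 + z) + b(28) = (1070 + 29*I*sqrt(2)) + 28**2 = (1070 + 29*I*sqrt(2)) + 784 = 1854 + 29*I*sqrt(2)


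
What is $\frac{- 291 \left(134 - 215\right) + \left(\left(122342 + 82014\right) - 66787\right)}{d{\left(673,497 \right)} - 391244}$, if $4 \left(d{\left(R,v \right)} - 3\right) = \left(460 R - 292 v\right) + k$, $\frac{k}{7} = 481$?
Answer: $- \frac{644560}{1397141} \approx -0.46134$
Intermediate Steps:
$k = 3367$ ($k = 7 \cdot 481 = 3367$)
$d{\left(R,v \right)} = \frac{3379}{4} - 73 v + 115 R$ ($d{\left(R,v \right)} = 3 + \frac{\left(460 R - 292 v\right) + 3367}{4} = 3 + \frac{\left(- 292 v + 460 R\right) + 3367}{4} = 3 + \frac{3367 - 292 v + 460 R}{4} = 3 + \left(\frac{3367}{4} - 73 v + 115 R\right) = \frac{3379}{4} - 73 v + 115 R$)
$\frac{- 291 \left(134 - 215\right) + \left(\left(122342 + 82014\right) - 66787\right)}{d{\left(673,497 \right)} - 391244} = \frac{- 291 \left(134 - 215\right) + \left(\left(122342 + 82014\right) - 66787\right)}{\left(\frac{3379}{4} - 36281 + 115 \cdot 673\right) - 391244} = \frac{\left(-291\right) \left(-81\right) + \left(204356 - 66787\right)}{\left(\frac{3379}{4} - 36281 + 77395\right) - 391244} = \frac{23571 + 137569}{\frac{167835}{4} - 391244} = \frac{161140}{- \frac{1397141}{4}} = 161140 \left(- \frac{4}{1397141}\right) = - \frac{644560}{1397141}$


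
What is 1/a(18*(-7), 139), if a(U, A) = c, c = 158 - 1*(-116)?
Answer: 1/274 ≈ 0.0036496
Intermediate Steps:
c = 274 (c = 158 + 116 = 274)
a(U, A) = 274
1/a(18*(-7), 139) = 1/274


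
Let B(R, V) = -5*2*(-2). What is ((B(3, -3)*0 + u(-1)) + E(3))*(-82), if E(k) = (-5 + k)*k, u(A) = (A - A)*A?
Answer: 492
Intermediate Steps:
u(A) = 0 (u(A) = 0*A = 0)
E(k) = k*(-5 + k)
B(R, V) = 20 (B(R, V) = -10*(-2) = 20)
((B(3, -3)*0 + u(-1)) + E(3))*(-82) = ((20*0 + 0) + 3*(-5 + 3))*(-82) = ((0 + 0) + 3*(-2))*(-82) = (0 - 6)*(-82) = -6*(-82) = 492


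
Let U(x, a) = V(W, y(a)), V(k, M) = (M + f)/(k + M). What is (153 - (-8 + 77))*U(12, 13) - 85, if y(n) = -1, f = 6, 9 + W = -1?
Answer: -1355/11 ≈ -123.18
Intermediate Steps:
W = -10 (W = -9 - 1 = -10)
V(k, M) = (6 + M)/(M + k) (V(k, M) = (M + 6)/(k + M) = (6 + M)/(M + k))
U(x, a) = -5/11 (U(x, a) = (6 - 1)/(-1 - 10) = 5/(-11) = -1/11*5 = -5/11)
(153 - (-8 + 77))*U(12, 13) - 85 = (153 - (-8 + 77))*(-5/11) - 85 = (153 - 1*69)*(-5/11) - 85 = (153 - 69)*(-5/11) - 85 = 84*(-5/11) - 85 = -420/11 - 85 = -1355/11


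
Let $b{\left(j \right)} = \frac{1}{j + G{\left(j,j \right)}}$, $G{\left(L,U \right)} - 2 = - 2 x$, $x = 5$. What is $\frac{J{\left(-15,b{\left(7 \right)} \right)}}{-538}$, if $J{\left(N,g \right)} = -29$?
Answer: $\frac{29}{538} \approx 0.053903$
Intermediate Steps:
$G{\left(L,U \right)} = -8$ ($G{\left(L,U \right)} = 2 - 10 = -8$)
$b{\left(j \right)} = \frac{1}{-8 + j}$ ($b{\left(j \right)} = \frac{1}{j - 8} = \frac{1}{-8 + j}$)
$\frac{J{\left(-15,b{\left(7 \right)} \right)}}{-538} = - \frac{29}{-538} = \left(-29\right) \left(- \frac{1}{538}\right) = \frac{29}{538}$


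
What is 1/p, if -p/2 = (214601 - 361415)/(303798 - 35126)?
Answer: 67168/73407 ≈ 0.91501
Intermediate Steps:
p = 73407/67168 (p = -2*(214601 - 361415)/(303798 - 35126) = -(-293628)/268672 = -2*(-73407/134336) = 73407/67168 ≈ 1.0929)
1/p = 1/(73407/67168) = 67168/73407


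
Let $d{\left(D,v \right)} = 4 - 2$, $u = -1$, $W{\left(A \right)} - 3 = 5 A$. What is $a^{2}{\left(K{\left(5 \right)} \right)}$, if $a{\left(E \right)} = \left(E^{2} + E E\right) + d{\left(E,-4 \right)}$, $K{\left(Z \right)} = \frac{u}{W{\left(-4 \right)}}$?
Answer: $\frac{336400}{83521} \approx 4.0277$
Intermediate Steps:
$W{\left(A \right)} = 3 + 5 A$
$K{\left(Z \right)} = \frac{1}{17}$ ($K{\left(Z \right)} = - \frac{1}{3 + 5 \left(-4\right)} = - \frac{1}{3 - 20} = - \frac{1}{-17} = \left(-1\right) \left(- \frac{1}{17}\right) = \frac{1}{17}$)
$d{\left(D,v \right)} = 2$
$a{\left(E \right)} = 2 + 2 E^{2}$ ($a{\left(E \right)} = \left(E^{2} + E E\right) + 2 = \left(E^{2} + E^{2}\right) + 2 = 2 E^{2} + 2 = 2 + 2 E^{2}$)
$a^{2}{\left(K{\left(5 \right)} \right)} = \left(2 + \frac{2}{289}\right)^{2} = \left(\frac{580}{289}\right)^{2} = \frac{336400}{83521}$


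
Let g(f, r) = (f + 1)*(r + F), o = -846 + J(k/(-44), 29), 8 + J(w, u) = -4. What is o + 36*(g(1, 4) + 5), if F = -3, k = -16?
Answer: -606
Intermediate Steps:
J(w, u) = -12 (J(w, u) = -8 - 4 = -12)
o = -858 (o = -846 - 12 = -858)
g(f, r) = (1 + f)*(-3 + r) (g(f, r) = (f + 1)*(r - 3) = (1 + f)*(-3 + r))
o + 36*(g(1, 4) + 5) = -858 + 36*((-3 + 4 - 3*1 + 1*4) + 5) = -858 + 36*((-3 + 4 - 3 + 4) + 5) = -858 + 36*(2 + 5) = -858 + 36*7 = -858 + 252 = -606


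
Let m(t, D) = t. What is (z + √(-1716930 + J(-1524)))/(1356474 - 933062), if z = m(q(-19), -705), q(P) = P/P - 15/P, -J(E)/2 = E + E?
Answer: 17/4022414 + I*√1710834/423412 ≈ 4.2263e-6 + 0.0030892*I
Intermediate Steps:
J(E) = -4*E (J(E) = -2*(E + E) = -4*E)
q(P) = 1 - 15/P
z = 34/19 (z = (-15 - 19)/(-19) = -1/19*(-34) = 34/19 ≈ 1.7895)
(z + √(-1716930 + J(-1524)))/(1356474 - 933062) = (34/19 + √(-1716930 - 4*(-1524)))/(1356474 - 933062) = (34/19 + √(-1716930 + 6096))/423412 = (34/19 + √(-1710834))*(1/423412) = (34/19 + I*√1710834)*(1/423412) = 17/4022414 + I*√1710834/423412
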